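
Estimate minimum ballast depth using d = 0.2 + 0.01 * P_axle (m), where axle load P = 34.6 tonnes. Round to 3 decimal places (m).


d = 0.2 + 0.01 * 34.6
d = 0.2 + 0.346
d = 0.546 m

0.546


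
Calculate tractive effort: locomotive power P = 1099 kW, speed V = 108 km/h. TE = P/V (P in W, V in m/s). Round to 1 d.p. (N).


Convert: P = 1099 kW = 1099000 W
V = 108 / 3.6 = 30.0 m/s
TE = 1099000 / 30.0
TE = 36633.3 N

36633.3


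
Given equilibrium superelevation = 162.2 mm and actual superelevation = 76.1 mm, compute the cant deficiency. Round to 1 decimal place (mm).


Cant deficiency = equilibrium cant - actual cant
CD = 162.2 - 76.1
CD = 86.1 mm

86.1


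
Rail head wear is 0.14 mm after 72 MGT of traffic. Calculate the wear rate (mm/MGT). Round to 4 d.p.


Wear rate = total wear / cumulative tonnage
Rate = 0.14 / 72
Rate = 0.0019 mm/MGT

0.0019


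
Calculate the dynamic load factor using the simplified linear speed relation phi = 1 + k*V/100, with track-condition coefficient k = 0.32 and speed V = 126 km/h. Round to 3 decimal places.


phi = 1 + k * V / 100
phi = 1 + 0.32 * 126 / 100
phi = 1 + 0.4032
phi = 1.403

1.403


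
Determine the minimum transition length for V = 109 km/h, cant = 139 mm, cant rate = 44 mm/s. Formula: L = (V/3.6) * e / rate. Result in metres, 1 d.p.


Convert speed: V = 109 / 3.6 = 30.2778 m/s
L = 30.2778 * 139 / 44
L = 4208.6111 / 44
L = 95.7 m

95.7


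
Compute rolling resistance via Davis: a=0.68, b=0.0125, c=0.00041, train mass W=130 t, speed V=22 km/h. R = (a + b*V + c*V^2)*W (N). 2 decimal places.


b*V = 0.0125 * 22 = 0.275
c*V^2 = 0.00041 * 484 = 0.19844
R_per_t = 0.68 + 0.275 + 0.19844 = 1.15344 N/t
R_total = 1.15344 * 130 = 149.95 N

149.95


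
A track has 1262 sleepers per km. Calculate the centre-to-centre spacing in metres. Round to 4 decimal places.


Spacing = 1000 m / number of sleepers
Spacing = 1000 / 1262
Spacing = 0.7924 m

0.7924


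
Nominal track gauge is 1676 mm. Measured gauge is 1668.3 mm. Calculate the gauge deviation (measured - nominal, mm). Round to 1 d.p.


Deviation = measured - nominal
Deviation = 1668.3 - 1676
Deviation = -7.7 mm

-7.7


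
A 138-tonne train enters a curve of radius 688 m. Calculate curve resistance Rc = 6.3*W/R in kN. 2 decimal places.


Rc = 6.3 * W / R
Rc = 6.3 * 138 / 688
Rc = 869.4 / 688
Rc = 1.26 kN

1.26


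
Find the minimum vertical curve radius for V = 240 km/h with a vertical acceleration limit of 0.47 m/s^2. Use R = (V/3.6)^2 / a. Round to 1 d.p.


Convert speed: V = 240 / 3.6 = 66.6667 m/s
V^2 = 4444.4444 m^2/s^2
R_v = 4444.4444 / 0.47
R_v = 9456.3 m

9456.3


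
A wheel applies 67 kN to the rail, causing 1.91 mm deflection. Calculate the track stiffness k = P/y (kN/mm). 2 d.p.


Track stiffness k = P / y
k = 67 / 1.91
k = 35.08 kN/mm

35.08


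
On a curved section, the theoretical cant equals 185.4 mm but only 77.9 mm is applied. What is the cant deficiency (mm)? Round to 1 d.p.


Cant deficiency = equilibrium cant - actual cant
CD = 185.4 - 77.9
CD = 107.5 mm

107.5


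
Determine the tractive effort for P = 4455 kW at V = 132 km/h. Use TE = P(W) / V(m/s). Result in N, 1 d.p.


Convert: P = 4455 kW = 4455000 W
V = 132 / 3.6 = 36.6667 m/s
TE = 4455000 / 36.6667
TE = 121500.0 N

121500.0


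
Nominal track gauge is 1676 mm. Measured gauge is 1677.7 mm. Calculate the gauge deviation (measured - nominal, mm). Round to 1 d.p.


Deviation = measured - nominal
Deviation = 1677.7 - 1676
Deviation = 1.7 mm

1.7


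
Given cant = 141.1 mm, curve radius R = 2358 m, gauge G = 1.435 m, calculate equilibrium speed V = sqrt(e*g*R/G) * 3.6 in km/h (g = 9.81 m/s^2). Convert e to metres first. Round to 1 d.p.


Convert cant: e = 141.1 mm = 0.1411 m
V_ms = sqrt(0.1411 * 9.81 * 2358 / 1.435)
V_ms = sqrt(2274.510368) = 47.6918 m/s
V = 47.6918 * 3.6 = 171.7 km/h

171.7


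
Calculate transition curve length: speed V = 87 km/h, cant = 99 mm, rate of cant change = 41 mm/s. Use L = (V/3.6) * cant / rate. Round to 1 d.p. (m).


Convert speed: V = 87 / 3.6 = 24.1667 m/s
L = 24.1667 * 99 / 41
L = 2392.5 / 41
L = 58.4 m

58.4


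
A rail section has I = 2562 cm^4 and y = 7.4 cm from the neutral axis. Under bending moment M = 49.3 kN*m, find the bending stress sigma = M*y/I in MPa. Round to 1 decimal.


Convert units:
M = 49.3 kN*m = 49300000 N*mm
y = 7.4 cm = 74 mm
I = 2562 cm^4 = 25620000 mm^4
sigma = 49300000 * 74 / 25620000
sigma = 142.4 MPa

142.4


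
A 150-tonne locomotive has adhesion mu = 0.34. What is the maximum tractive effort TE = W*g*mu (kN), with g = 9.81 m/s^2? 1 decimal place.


TE_max = W * g * mu
TE_max = 150 * 9.81 * 0.34
TE_max = 1471.5 * 0.34
TE_max = 500.3 kN

500.3


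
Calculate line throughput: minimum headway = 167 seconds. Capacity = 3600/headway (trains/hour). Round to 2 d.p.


Capacity = 3600 / headway
Capacity = 3600 / 167
Capacity = 21.56 trains/hour

21.56


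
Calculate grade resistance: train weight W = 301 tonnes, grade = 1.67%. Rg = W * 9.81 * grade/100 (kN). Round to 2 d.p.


Rg = W * 9.81 * grade / 100
Rg = 301 * 9.81 * 1.67 / 100
Rg = 2952.81 * 0.0167
Rg = 49.31 kN

49.31


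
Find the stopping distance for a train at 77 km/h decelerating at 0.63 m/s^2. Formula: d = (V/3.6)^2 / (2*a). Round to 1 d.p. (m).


Convert speed: V = 77 / 3.6 = 21.3889 m/s
V^2 = 457.4846
d = 457.4846 / (2 * 0.63)
d = 457.4846 / 1.26
d = 363.1 m

363.1


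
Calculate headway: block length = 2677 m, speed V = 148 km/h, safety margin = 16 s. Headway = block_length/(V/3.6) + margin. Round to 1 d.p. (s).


V = 148 / 3.6 = 41.1111 m/s
Block traversal time = 2677 / 41.1111 = 65.1162 s
Headway = 65.1162 + 16
Headway = 81.1 s

81.1


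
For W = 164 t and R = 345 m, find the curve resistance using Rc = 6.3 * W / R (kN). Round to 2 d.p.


Rc = 6.3 * W / R
Rc = 6.3 * 164 / 345
Rc = 1033.2 / 345
Rc = 2.99 kN

2.99


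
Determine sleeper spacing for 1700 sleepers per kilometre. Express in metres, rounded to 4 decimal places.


Spacing = 1000 m / number of sleepers
Spacing = 1000 / 1700
Spacing = 0.5882 m

0.5882


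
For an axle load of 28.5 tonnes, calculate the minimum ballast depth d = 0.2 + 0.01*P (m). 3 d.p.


d = 0.2 + 0.01 * 28.5
d = 0.2 + 0.285
d = 0.485 m

0.485


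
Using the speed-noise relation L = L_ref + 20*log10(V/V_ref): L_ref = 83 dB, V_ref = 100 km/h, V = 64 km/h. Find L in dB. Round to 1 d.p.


V/V_ref = 64 / 100 = 0.64
log10(0.64) = -0.19382
20 * -0.19382 = -3.8764
L = 83 + -3.8764 = 79.1 dB

79.1


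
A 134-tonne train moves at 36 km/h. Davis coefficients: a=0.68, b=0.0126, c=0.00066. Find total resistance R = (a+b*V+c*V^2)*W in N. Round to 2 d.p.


b*V = 0.0126 * 36 = 0.4536
c*V^2 = 0.00066 * 1296 = 0.85536
R_per_t = 0.68 + 0.4536 + 0.85536 = 1.98896 N/t
R_total = 1.98896 * 134 = 266.52 N

266.52


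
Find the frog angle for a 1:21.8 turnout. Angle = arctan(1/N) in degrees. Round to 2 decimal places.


1/N = 1/21.8 = 0.045872
angle = arctan(0.045872) = 0.045839 rad
angle = 0.045839 * 180/pi = 2.63 degrees

2.63


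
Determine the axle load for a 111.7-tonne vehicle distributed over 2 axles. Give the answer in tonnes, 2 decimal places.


Load per axle = total weight / number of axles
Load = 111.7 / 2
Load = 55.85 tonnes

55.85


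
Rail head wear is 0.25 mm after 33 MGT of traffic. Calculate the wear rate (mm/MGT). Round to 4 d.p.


Wear rate = total wear / cumulative tonnage
Rate = 0.25 / 33
Rate = 0.0076 mm/MGT

0.0076


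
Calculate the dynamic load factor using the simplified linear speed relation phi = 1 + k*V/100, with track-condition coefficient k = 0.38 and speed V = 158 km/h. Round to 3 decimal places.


phi = 1 + k * V / 100
phi = 1 + 0.38 * 158 / 100
phi = 1 + 0.6004
phi = 1.600

1.600


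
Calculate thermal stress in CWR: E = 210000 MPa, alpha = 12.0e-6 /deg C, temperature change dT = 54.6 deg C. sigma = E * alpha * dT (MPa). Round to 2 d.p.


sigma = E * alpha * dT
sigma = 210000 * 12.0e-6 * 54.6
sigma = 2.52 * 54.6
sigma = 137.59 MPa

137.59


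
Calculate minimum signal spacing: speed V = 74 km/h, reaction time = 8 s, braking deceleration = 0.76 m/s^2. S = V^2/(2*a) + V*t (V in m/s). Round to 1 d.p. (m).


V = 74 / 3.6 = 20.5556 m/s
Braking distance = 20.5556^2 / (2*0.76) = 277.9808 m
Sighting distance = 20.5556 * 8 = 164.4444 m
S = 277.9808 + 164.4444 = 442.4 m

442.4


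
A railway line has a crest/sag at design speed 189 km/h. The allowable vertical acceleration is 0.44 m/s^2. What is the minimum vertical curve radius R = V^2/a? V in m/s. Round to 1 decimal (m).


Convert speed: V = 189 / 3.6 = 52.5 m/s
V^2 = 2756.25 m^2/s^2
R_v = 2756.25 / 0.44
R_v = 6264.2 m

6264.2


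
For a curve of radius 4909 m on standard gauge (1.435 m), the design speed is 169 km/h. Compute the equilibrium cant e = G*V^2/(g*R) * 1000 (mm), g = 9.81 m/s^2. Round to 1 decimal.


Convert speed: V = 169 / 3.6 = 46.9444 m/s
Apply formula: e = 1.435 * 46.9444^2 / (9.81 * 4909)
e = 1.435 * 2203.7809 / 48157.29
e = 0.065669 m = 65.7 mm

65.7


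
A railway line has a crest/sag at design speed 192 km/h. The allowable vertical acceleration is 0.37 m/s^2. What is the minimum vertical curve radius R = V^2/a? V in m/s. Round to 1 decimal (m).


Convert speed: V = 192 / 3.6 = 53.3333 m/s
V^2 = 2844.4444 m^2/s^2
R_v = 2844.4444 / 0.37
R_v = 7687.7 m

7687.7


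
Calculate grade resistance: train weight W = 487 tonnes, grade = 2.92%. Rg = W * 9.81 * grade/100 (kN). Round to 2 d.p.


Rg = W * 9.81 * grade / 100
Rg = 487 * 9.81 * 2.92 / 100
Rg = 4777.47 * 0.0292
Rg = 139.50 kN

139.50


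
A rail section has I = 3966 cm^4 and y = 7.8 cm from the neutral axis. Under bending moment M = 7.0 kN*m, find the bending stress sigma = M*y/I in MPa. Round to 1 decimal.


Convert units:
M = 7.0 kN*m = 7000000 N*mm
y = 7.8 cm = 78 mm
I = 3966 cm^4 = 39660000 mm^4
sigma = 7000000 * 78 / 39660000
sigma = 13.8 MPa

13.8


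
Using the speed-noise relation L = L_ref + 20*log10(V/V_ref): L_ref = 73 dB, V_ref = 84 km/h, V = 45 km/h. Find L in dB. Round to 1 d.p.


V/V_ref = 45 / 84 = 0.535714
log10(0.535714) = -0.271067
20 * -0.271067 = -5.4213
L = 73 + -5.4213 = 67.6 dB

67.6


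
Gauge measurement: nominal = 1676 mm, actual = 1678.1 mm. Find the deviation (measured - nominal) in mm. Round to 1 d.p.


Deviation = measured - nominal
Deviation = 1678.1 - 1676
Deviation = 2.1 mm

2.1


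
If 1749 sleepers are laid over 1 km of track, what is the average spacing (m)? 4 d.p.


Spacing = 1000 m / number of sleepers
Spacing = 1000 / 1749
Spacing = 0.5718 m

0.5718


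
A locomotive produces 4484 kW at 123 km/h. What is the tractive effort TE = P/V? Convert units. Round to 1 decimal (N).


Convert: P = 4484 kW = 4484000 W
V = 123 / 3.6 = 34.1667 m/s
TE = 4484000 / 34.1667
TE = 131239.0 N

131239.0


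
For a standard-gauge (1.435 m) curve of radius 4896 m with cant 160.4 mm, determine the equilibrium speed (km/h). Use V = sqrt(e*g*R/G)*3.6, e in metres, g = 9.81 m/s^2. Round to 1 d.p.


Convert cant: e = 160.4 mm = 0.1604 m
V_ms = sqrt(0.1604 * 9.81 * 4896 / 1.435)
V_ms = sqrt(5368.622651) = 73.2709 m/s
V = 73.2709 * 3.6 = 263.8 km/h

263.8


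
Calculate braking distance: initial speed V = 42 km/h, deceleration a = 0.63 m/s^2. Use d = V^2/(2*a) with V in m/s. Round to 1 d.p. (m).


Convert speed: V = 42 / 3.6 = 11.6667 m/s
V^2 = 136.1111
d = 136.1111 / (2 * 0.63)
d = 136.1111 / 1.26
d = 108.0 m

108.0


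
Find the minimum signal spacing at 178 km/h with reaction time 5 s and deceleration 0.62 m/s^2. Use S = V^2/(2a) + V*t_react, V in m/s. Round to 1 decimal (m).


V = 178 / 3.6 = 49.4444 m/s
Braking distance = 49.4444^2 / (2*0.62) = 1971.5751 m
Sighting distance = 49.4444 * 5 = 247.2222 m
S = 1971.5751 + 247.2222 = 2218.8 m

2218.8


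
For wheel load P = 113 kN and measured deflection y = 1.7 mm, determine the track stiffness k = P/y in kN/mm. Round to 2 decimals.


Track stiffness k = P / y
k = 113 / 1.7
k = 66.47 kN/mm

66.47


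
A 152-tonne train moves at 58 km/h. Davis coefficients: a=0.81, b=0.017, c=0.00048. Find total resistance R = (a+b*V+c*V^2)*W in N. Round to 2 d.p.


b*V = 0.017 * 58 = 0.986
c*V^2 = 0.00048 * 3364 = 1.61472
R_per_t = 0.81 + 0.986 + 1.61472 = 3.41072 N/t
R_total = 3.41072 * 152 = 518.43 N

518.43


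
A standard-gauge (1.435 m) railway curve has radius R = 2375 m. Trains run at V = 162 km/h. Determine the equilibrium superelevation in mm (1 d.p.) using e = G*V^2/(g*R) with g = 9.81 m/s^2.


Convert speed: V = 162 / 3.6 = 45.0 m/s
Apply formula: e = 1.435 * 45.0^2 / (9.81 * 2375)
e = 1.435 * 2025.0 / 23298.75
e = 0.124722 m = 124.7 mm

124.7


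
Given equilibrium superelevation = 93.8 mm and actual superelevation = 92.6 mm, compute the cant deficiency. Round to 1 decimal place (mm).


Cant deficiency = equilibrium cant - actual cant
CD = 93.8 - 92.6
CD = 1.2 mm

1.2


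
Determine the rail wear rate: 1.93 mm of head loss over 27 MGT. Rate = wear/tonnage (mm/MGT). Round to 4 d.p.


Wear rate = total wear / cumulative tonnage
Rate = 1.93 / 27
Rate = 0.0715 mm/MGT

0.0715


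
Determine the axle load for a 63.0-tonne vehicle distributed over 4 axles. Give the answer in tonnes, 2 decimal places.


Load per axle = total weight / number of axles
Load = 63.0 / 4
Load = 15.75 tonnes

15.75


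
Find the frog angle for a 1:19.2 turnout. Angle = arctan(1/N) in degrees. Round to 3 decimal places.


1/N = 1/19.2 = 0.052083
angle = arctan(0.052083) = 0.052036 rad
angle = 0.052036 * 180/pi = 2.981 degrees

2.981


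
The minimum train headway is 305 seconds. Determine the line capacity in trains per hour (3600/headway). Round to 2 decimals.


Capacity = 3600 / headway
Capacity = 3600 / 305
Capacity = 11.80 trains/hour

11.80


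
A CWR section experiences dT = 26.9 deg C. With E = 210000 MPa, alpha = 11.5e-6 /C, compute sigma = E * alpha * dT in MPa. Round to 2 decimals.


sigma = E * alpha * dT
sigma = 210000 * 11.5e-6 * 26.9
sigma = 2.415 * 26.9
sigma = 64.96 MPa

64.96


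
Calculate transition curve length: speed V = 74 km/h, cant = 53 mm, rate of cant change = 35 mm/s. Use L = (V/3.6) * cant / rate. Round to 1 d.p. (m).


Convert speed: V = 74 / 3.6 = 20.5556 m/s
L = 20.5556 * 53 / 35
L = 1089.4444 / 35
L = 31.1 m

31.1


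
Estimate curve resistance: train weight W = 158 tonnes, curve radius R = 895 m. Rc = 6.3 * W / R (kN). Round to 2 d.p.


Rc = 6.3 * W / R
Rc = 6.3 * 158 / 895
Rc = 995.4 / 895
Rc = 1.11 kN

1.11


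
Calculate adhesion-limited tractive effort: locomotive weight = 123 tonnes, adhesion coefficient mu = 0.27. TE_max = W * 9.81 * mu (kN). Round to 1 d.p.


TE_max = W * g * mu
TE_max = 123 * 9.81 * 0.27
TE_max = 1206.63 * 0.27
TE_max = 325.8 kN

325.8


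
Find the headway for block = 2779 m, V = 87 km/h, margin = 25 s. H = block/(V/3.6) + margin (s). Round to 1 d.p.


V = 87 / 3.6 = 24.1667 m/s
Block traversal time = 2779 / 24.1667 = 114.9931 s
Headway = 114.9931 + 25
Headway = 140.0 s

140.0


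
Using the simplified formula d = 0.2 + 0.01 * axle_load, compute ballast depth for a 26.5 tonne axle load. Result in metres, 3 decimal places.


d = 0.2 + 0.01 * 26.5
d = 0.2 + 0.265
d = 0.465 m

0.465


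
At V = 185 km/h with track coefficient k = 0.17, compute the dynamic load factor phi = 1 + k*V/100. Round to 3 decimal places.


phi = 1 + k * V / 100
phi = 1 + 0.17 * 185 / 100
phi = 1 + 0.3145
phi = 1.315

1.315


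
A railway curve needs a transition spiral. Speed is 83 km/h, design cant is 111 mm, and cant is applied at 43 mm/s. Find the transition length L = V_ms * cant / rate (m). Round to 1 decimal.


Convert speed: V = 83 / 3.6 = 23.0556 m/s
L = 23.0556 * 111 / 43
L = 2559.1667 / 43
L = 59.5 m

59.5


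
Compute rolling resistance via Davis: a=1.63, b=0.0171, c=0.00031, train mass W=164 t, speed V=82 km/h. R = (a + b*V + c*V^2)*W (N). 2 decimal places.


b*V = 0.0171 * 82 = 1.4022
c*V^2 = 0.00031 * 6724 = 2.08444
R_per_t = 1.63 + 1.4022 + 2.08444 = 5.11664 N/t
R_total = 5.11664 * 164 = 839.13 N

839.13


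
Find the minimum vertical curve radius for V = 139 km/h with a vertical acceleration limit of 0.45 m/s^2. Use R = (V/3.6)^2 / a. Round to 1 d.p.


Convert speed: V = 139 / 3.6 = 38.6111 m/s
V^2 = 1490.8179 m^2/s^2
R_v = 1490.8179 / 0.45
R_v = 3312.9 m

3312.9


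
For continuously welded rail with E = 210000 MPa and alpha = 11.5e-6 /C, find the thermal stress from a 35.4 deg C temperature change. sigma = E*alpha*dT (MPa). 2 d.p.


sigma = E * alpha * dT
sigma = 210000 * 11.5e-6 * 35.4
sigma = 2.415 * 35.4
sigma = 85.49 MPa

85.49


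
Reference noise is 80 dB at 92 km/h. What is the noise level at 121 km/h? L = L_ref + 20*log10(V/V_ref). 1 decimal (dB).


V/V_ref = 121 / 92 = 1.315217
log10(1.315217) = 0.118998
20 * 0.118998 = 2.38
L = 80 + 2.38 = 82.4 dB

82.4


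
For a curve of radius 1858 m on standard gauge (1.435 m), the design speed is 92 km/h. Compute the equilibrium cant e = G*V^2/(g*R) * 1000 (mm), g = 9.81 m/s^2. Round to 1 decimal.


Convert speed: V = 92 / 3.6 = 25.5556 m/s
Apply formula: e = 1.435 * 25.5556^2 / (9.81 * 1858)
e = 1.435 * 653.0864 / 18226.98
e = 0.051417 m = 51.4 mm

51.4


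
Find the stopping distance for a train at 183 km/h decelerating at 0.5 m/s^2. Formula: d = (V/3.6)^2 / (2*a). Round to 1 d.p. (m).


Convert speed: V = 183 / 3.6 = 50.8333 m/s
V^2 = 2584.0278
d = 2584.0278 / (2 * 0.5)
d = 2584.0278 / 1.0
d = 2584.0 m

2584.0


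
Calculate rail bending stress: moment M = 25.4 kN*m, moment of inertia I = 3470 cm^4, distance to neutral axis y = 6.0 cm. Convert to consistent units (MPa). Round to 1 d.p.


Convert units:
M = 25.4 kN*m = 25400000 N*mm
y = 6.0 cm = 60 mm
I = 3470 cm^4 = 34700000 mm^4
sigma = 25400000 * 60 / 34700000
sigma = 43.9 MPa

43.9


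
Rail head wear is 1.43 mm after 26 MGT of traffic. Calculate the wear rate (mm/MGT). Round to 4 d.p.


Wear rate = total wear / cumulative tonnage
Rate = 1.43 / 26
Rate = 0.0550 mm/MGT

0.0550


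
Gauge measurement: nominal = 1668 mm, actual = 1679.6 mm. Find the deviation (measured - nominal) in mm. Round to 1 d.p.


Deviation = measured - nominal
Deviation = 1679.6 - 1668
Deviation = 11.6 mm

11.6


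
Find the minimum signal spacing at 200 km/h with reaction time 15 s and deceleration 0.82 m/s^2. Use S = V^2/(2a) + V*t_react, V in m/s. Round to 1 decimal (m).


V = 200 / 3.6 = 55.5556 m/s
Braking distance = 55.5556^2 / (2*0.82) = 1881.9633 m
Sighting distance = 55.5556 * 15 = 833.3333 m
S = 1881.9633 + 833.3333 = 2715.3 m

2715.3


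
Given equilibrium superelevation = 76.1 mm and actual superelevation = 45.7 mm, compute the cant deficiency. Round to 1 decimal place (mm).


Cant deficiency = equilibrium cant - actual cant
CD = 76.1 - 45.7
CD = 30.4 mm

30.4


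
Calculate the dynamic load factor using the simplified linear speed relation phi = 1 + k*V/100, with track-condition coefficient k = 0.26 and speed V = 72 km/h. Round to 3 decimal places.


phi = 1 + k * V / 100
phi = 1 + 0.26 * 72 / 100
phi = 1 + 0.1872
phi = 1.187

1.187


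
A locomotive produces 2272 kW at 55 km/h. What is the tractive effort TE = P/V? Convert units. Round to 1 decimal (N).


Convert: P = 2272 kW = 2272000 W
V = 55 / 3.6 = 15.2778 m/s
TE = 2272000 / 15.2778
TE = 148712.7 N

148712.7


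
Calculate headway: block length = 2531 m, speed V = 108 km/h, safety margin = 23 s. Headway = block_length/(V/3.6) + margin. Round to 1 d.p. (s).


V = 108 / 3.6 = 30.0 m/s
Block traversal time = 2531 / 30.0 = 84.3667 s
Headway = 84.3667 + 23
Headway = 107.4 s

107.4


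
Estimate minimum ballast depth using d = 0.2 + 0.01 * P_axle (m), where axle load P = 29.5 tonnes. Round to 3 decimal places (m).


d = 0.2 + 0.01 * 29.5
d = 0.2 + 0.295
d = 0.495 m

0.495


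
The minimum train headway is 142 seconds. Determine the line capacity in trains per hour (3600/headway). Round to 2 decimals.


Capacity = 3600 / headway
Capacity = 3600 / 142
Capacity = 25.35 trains/hour

25.35


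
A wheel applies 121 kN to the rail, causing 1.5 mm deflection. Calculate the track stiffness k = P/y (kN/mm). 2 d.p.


Track stiffness k = P / y
k = 121 / 1.5
k = 80.67 kN/mm

80.67


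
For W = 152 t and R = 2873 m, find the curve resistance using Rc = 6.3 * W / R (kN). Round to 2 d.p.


Rc = 6.3 * W / R
Rc = 6.3 * 152 / 2873
Rc = 957.6 / 2873
Rc = 0.33 kN

0.33


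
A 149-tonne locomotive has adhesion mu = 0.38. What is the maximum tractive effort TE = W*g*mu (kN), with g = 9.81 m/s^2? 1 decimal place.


TE_max = W * g * mu
TE_max = 149 * 9.81 * 0.38
TE_max = 1461.69 * 0.38
TE_max = 555.4 kN

555.4


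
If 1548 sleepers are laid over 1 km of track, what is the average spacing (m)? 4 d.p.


Spacing = 1000 m / number of sleepers
Spacing = 1000 / 1548
Spacing = 0.6460 m

0.6460


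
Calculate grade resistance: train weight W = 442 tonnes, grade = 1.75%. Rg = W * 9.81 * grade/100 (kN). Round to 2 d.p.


Rg = W * 9.81 * grade / 100
Rg = 442 * 9.81 * 1.75 / 100
Rg = 4336.02 * 0.0175
Rg = 75.88 kN

75.88


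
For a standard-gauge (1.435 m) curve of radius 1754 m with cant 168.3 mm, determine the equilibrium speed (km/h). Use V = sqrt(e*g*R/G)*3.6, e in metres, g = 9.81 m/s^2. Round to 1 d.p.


Convert cant: e = 168.3 mm = 0.1683 m
V_ms = sqrt(0.1683 * 9.81 * 1754 / 1.435)
V_ms = sqrt(2018.044838) = 44.9227 m/s
V = 44.9227 * 3.6 = 161.7 km/h

161.7


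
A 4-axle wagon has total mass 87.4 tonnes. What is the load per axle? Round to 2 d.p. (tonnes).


Load per axle = total weight / number of axles
Load = 87.4 / 4
Load = 21.85 tonnes

21.85


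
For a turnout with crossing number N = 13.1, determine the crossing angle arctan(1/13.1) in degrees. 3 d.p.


1/N = 1/13.1 = 0.076336
angle = arctan(0.076336) = 0.076188 rad
angle = 0.076188 * 180/pi = 4.365 degrees

4.365


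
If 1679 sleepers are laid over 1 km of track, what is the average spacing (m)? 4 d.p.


Spacing = 1000 m / number of sleepers
Spacing = 1000 / 1679
Spacing = 0.5956 m

0.5956


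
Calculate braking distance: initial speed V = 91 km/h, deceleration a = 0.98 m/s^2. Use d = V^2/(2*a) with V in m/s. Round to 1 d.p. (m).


Convert speed: V = 91 / 3.6 = 25.2778 m/s
V^2 = 638.966
d = 638.966 / (2 * 0.98)
d = 638.966 / 1.96
d = 326.0 m

326.0


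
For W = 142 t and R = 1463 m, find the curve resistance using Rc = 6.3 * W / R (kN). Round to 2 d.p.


Rc = 6.3 * W / R
Rc = 6.3 * 142 / 1463
Rc = 894.6 / 1463
Rc = 0.61 kN

0.61


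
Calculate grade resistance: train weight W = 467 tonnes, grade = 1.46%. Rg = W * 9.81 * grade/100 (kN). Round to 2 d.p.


Rg = W * 9.81 * grade / 100
Rg = 467 * 9.81 * 1.46 / 100
Rg = 4581.27 * 0.0146
Rg = 66.89 kN

66.89


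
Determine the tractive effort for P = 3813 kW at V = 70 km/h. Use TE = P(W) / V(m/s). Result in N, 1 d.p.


Convert: P = 3813 kW = 3813000 W
V = 70 / 3.6 = 19.4444 m/s
TE = 3813000 / 19.4444
TE = 196097.1 N

196097.1


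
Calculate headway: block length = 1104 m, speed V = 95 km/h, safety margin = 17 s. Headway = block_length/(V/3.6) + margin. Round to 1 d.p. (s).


V = 95 / 3.6 = 26.3889 m/s
Block traversal time = 1104 / 26.3889 = 41.8358 s
Headway = 41.8358 + 17
Headway = 58.8 s

58.8


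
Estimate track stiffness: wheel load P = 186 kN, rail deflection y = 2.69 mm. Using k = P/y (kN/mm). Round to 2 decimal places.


Track stiffness k = P / y
k = 186 / 2.69
k = 69.14 kN/mm

69.14


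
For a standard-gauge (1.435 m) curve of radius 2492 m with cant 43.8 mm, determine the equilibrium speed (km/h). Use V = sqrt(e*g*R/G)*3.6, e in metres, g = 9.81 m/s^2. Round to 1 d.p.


Convert cant: e = 43.8 mm = 0.0438 m
V_ms = sqrt(0.0438 * 9.81 * 2492 / 1.435)
V_ms = sqrt(746.172527) = 27.3162 m/s
V = 27.3162 * 3.6 = 98.3 km/h

98.3


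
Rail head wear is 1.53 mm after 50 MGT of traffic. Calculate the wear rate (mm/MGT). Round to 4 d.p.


Wear rate = total wear / cumulative tonnage
Rate = 1.53 / 50
Rate = 0.0306 mm/MGT

0.0306


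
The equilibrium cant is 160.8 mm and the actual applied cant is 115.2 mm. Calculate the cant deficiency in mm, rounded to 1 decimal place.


Cant deficiency = equilibrium cant - actual cant
CD = 160.8 - 115.2
CD = 45.6 mm

45.6


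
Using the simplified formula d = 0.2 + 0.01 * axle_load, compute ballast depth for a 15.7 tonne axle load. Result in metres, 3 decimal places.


d = 0.2 + 0.01 * 15.7
d = 0.2 + 0.157
d = 0.357 m

0.357


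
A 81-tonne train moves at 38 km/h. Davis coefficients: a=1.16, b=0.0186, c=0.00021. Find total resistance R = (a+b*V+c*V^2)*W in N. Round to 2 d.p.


b*V = 0.0186 * 38 = 0.7068
c*V^2 = 0.00021 * 1444 = 0.30324
R_per_t = 1.16 + 0.7068 + 0.30324 = 2.17004 N/t
R_total = 2.17004 * 81 = 175.77 N

175.77


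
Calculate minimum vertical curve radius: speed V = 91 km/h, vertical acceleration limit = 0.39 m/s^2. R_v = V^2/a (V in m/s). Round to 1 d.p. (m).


Convert speed: V = 91 / 3.6 = 25.2778 m/s
V^2 = 638.966 m^2/s^2
R_v = 638.966 / 0.39
R_v = 1638.4 m

1638.4


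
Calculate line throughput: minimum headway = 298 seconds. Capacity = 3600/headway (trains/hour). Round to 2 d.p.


Capacity = 3600 / headway
Capacity = 3600 / 298
Capacity = 12.08 trains/hour

12.08


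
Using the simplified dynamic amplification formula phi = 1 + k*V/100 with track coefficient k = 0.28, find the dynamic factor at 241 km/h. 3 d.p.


phi = 1 + k * V / 100
phi = 1 + 0.28 * 241 / 100
phi = 1 + 0.6748
phi = 1.675

1.675


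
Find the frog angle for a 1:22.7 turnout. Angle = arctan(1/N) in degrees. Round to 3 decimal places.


1/N = 1/22.7 = 0.044053
angle = arctan(0.044053) = 0.044024 rad
angle = 0.044024 * 180/pi = 2.522 degrees

2.522


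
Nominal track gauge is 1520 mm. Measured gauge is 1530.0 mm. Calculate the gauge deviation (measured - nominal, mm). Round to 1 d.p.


Deviation = measured - nominal
Deviation = 1530.0 - 1520
Deviation = 10.0 mm

10.0


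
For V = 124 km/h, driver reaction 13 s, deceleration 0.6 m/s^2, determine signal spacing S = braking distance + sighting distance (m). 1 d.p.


V = 124 / 3.6 = 34.4444 m/s
Braking distance = 34.4444^2 / (2*0.6) = 988.6831 m
Sighting distance = 34.4444 * 13 = 447.7778 m
S = 988.6831 + 447.7778 = 1436.5 m

1436.5


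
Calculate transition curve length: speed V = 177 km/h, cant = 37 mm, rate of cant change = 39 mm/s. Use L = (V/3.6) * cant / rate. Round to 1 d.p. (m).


Convert speed: V = 177 / 3.6 = 49.1667 m/s
L = 49.1667 * 37 / 39
L = 1819.1667 / 39
L = 46.6 m

46.6


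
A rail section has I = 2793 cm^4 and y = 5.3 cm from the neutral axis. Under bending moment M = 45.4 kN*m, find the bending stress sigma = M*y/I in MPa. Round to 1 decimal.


Convert units:
M = 45.4 kN*m = 45400000 N*mm
y = 5.3 cm = 53 mm
I = 2793 cm^4 = 27930000 mm^4
sigma = 45400000 * 53 / 27930000
sigma = 86.2 MPa

86.2


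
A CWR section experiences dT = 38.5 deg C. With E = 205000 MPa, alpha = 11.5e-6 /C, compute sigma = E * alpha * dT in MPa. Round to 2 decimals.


sigma = E * alpha * dT
sigma = 205000 * 11.5e-6 * 38.5
sigma = 2.3575 * 38.5
sigma = 90.76 MPa

90.76


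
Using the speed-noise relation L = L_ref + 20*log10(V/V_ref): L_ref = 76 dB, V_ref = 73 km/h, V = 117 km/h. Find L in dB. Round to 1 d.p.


V/V_ref = 117 / 73 = 1.60274
log10(1.60274) = 0.204863
20 * 0.204863 = 4.0973
L = 76 + 4.0973 = 80.1 dB

80.1


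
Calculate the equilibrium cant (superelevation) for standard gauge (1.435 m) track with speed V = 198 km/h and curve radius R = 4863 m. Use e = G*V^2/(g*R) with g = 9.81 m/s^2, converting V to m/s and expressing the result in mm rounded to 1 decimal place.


Convert speed: V = 198 / 3.6 = 55.0 m/s
Apply formula: e = 1.435 * 55.0^2 / (9.81 * 4863)
e = 1.435 * 3025.0 / 47706.03
e = 0.090992 m = 91.0 mm

91.0


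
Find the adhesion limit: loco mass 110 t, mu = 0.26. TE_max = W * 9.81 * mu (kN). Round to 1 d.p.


TE_max = W * g * mu
TE_max = 110 * 9.81 * 0.26
TE_max = 1079.1 * 0.26
TE_max = 280.6 kN

280.6


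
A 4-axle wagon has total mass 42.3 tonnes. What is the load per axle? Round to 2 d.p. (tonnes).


Load per axle = total weight / number of axles
Load = 42.3 / 4
Load = 10.58 tonnes

10.58


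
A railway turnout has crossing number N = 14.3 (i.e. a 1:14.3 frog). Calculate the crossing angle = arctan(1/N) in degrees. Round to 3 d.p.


1/N = 1/14.3 = 0.06993
angle = arctan(0.06993) = 0.069816 rad
angle = 0.069816 * 180/pi = 4.000 degrees

4.000


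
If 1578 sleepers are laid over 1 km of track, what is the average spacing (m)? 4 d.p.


Spacing = 1000 m / number of sleepers
Spacing = 1000 / 1578
Spacing = 0.6337 m

0.6337


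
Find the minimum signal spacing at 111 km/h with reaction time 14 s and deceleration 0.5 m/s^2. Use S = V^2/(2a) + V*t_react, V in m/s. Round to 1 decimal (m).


V = 111 / 3.6 = 30.8333 m/s
Braking distance = 30.8333^2 / (2*0.5) = 950.6944 m
Sighting distance = 30.8333 * 14 = 431.6667 m
S = 950.6944 + 431.6667 = 1382.4 m

1382.4


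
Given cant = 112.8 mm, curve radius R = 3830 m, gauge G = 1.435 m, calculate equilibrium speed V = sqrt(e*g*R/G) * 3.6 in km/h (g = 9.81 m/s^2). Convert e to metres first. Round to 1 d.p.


Convert cant: e = 112.8 mm = 0.1128 m
V_ms = sqrt(0.1128 * 9.81 * 3830 / 1.435)
V_ms = sqrt(2953.418425) = 54.3454 m/s
V = 54.3454 * 3.6 = 195.6 km/h

195.6


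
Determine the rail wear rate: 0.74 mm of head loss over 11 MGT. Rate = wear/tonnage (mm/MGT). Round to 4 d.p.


Wear rate = total wear / cumulative tonnage
Rate = 0.74 / 11
Rate = 0.0673 mm/MGT

0.0673


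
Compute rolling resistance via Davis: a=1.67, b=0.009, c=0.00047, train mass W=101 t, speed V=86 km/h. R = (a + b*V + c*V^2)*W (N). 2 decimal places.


b*V = 0.009 * 86 = 0.774
c*V^2 = 0.00047 * 7396 = 3.47612
R_per_t = 1.67 + 0.774 + 3.47612 = 5.92012 N/t
R_total = 5.92012 * 101 = 597.93 N

597.93


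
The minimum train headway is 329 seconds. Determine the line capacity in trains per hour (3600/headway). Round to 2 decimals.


Capacity = 3600 / headway
Capacity = 3600 / 329
Capacity = 10.94 trains/hour

10.94


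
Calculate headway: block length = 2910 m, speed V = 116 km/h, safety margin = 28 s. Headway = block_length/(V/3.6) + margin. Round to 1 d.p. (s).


V = 116 / 3.6 = 32.2222 m/s
Block traversal time = 2910 / 32.2222 = 90.3103 s
Headway = 90.3103 + 28
Headway = 118.3 s

118.3


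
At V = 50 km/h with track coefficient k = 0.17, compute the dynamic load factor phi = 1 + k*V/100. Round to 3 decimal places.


phi = 1 + k * V / 100
phi = 1 + 0.17 * 50 / 100
phi = 1 + 0.085
phi = 1.085

1.085


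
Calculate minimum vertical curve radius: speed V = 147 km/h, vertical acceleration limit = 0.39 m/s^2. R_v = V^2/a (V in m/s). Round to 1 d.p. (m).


Convert speed: V = 147 / 3.6 = 40.8333 m/s
V^2 = 1667.3611 m^2/s^2
R_v = 1667.3611 / 0.39
R_v = 4275.3 m

4275.3


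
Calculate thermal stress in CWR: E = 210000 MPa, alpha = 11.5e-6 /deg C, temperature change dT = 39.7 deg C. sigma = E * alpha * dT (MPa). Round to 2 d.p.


sigma = E * alpha * dT
sigma = 210000 * 11.5e-6 * 39.7
sigma = 2.415 * 39.7
sigma = 95.88 MPa

95.88


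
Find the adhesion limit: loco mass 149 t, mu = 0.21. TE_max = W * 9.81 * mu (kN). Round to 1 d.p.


TE_max = W * g * mu
TE_max = 149 * 9.81 * 0.21
TE_max = 1461.69 * 0.21
TE_max = 307.0 kN

307.0


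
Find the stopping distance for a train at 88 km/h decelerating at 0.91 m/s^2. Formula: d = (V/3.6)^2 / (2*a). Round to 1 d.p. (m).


Convert speed: V = 88 / 3.6 = 24.4444 m/s
V^2 = 597.5309
d = 597.5309 / (2 * 0.91)
d = 597.5309 / 1.82
d = 328.3 m

328.3


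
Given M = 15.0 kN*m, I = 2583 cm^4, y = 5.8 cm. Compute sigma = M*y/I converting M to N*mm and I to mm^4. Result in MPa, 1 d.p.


Convert units:
M = 15.0 kN*m = 15000000 N*mm
y = 5.8 cm = 58 mm
I = 2583 cm^4 = 25830000 mm^4
sigma = 15000000 * 58 / 25830000
sigma = 33.7 MPa

33.7


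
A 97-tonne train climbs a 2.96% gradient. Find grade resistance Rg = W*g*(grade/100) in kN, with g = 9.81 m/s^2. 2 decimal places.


Rg = W * 9.81 * grade / 100
Rg = 97 * 9.81 * 2.96 / 100
Rg = 951.57 * 0.0296
Rg = 28.17 kN

28.17


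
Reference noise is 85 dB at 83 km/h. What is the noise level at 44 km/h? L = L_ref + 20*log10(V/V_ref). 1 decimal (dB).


V/V_ref = 44 / 83 = 0.53012
log10(0.53012) = -0.275625
20 * -0.275625 = -5.5125
L = 85 + -5.5125 = 79.5 dB

79.5


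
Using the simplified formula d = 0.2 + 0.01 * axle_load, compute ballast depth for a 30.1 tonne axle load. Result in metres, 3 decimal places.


d = 0.2 + 0.01 * 30.1
d = 0.2 + 0.301
d = 0.501 m

0.501


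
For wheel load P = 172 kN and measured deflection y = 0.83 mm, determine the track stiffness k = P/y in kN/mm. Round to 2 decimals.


Track stiffness k = P / y
k = 172 / 0.83
k = 207.23 kN/mm

207.23


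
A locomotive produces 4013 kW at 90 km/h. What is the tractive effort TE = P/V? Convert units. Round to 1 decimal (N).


Convert: P = 4013 kW = 4013000 W
V = 90 / 3.6 = 25.0 m/s
TE = 4013000 / 25.0
TE = 160520.0 N

160520.0


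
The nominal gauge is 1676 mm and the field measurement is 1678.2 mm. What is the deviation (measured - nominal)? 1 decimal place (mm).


Deviation = measured - nominal
Deviation = 1678.2 - 1676
Deviation = 2.2 mm

2.2


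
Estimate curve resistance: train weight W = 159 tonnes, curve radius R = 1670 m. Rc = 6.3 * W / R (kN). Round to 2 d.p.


Rc = 6.3 * W / R
Rc = 6.3 * 159 / 1670
Rc = 1001.7 / 1670
Rc = 0.60 kN

0.60


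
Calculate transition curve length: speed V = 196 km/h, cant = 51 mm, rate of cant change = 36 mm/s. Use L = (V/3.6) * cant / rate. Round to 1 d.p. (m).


Convert speed: V = 196 / 3.6 = 54.4444 m/s
L = 54.4444 * 51 / 36
L = 2776.6667 / 36
L = 77.1 m

77.1


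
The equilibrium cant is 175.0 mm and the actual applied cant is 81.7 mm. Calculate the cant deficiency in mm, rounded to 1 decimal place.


Cant deficiency = equilibrium cant - actual cant
CD = 175.0 - 81.7
CD = 93.3 mm

93.3


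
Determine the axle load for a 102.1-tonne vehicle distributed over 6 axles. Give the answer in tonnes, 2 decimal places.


Load per axle = total weight / number of axles
Load = 102.1 / 6
Load = 17.02 tonnes

17.02


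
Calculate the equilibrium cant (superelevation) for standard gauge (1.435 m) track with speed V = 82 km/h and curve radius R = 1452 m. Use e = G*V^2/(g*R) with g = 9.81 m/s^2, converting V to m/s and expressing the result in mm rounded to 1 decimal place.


Convert speed: V = 82 / 3.6 = 22.7778 m/s
Apply formula: e = 1.435 * 22.7778^2 / (9.81 * 1452)
e = 1.435 * 518.8272 / 14244.12
e = 0.052268 m = 52.3 mm

52.3


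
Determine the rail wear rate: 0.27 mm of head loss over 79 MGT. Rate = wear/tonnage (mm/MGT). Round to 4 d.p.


Wear rate = total wear / cumulative tonnage
Rate = 0.27 / 79
Rate = 0.0034 mm/MGT

0.0034


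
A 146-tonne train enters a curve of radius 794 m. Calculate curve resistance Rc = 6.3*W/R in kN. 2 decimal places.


Rc = 6.3 * W / R
Rc = 6.3 * 146 / 794
Rc = 919.8 / 794
Rc = 1.16 kN

1.16


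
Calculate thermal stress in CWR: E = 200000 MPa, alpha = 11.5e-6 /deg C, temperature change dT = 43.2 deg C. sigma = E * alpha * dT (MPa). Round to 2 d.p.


sigma = E * alpha * dT
sigma = 200000 * 11.5e-6 * 43.2
sigma = 2.3 * 43.2
sigma = 99.36 MPa

99.36


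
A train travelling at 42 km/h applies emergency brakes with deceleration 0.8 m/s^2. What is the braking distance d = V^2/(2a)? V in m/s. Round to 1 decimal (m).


Convert speed: V = 42 / 3.6 = 11.6667 m/s
V^2 = 136.1111
d = 136.1111 / (2 * 0.8)
d = 136.1111 / 1.6
d = 85.1 m

85.1


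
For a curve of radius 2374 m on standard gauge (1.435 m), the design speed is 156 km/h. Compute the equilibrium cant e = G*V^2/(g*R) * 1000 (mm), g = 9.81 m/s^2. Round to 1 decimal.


Convert speed: V = 156 / 3.6 = 43.3333 m/s
Apply formula: e = 1.435 * 43.3333^2 / (9.81 * 2374)
e = 1.435 * 1877.7778 / 23288.94
e = 0.115703 m = 115.7 mm

115.7


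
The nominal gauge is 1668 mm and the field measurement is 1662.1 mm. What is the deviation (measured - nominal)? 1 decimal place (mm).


Deviation = measured - nominal
Deviation = 1662.1 - 1668
Deviation = -5.9 mm

-5.9


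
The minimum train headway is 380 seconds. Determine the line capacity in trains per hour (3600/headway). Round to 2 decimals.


Capacity = 3600 / headway
Capacity = 3600 / 380
Capacity = 9.47 trains/hour

9.47


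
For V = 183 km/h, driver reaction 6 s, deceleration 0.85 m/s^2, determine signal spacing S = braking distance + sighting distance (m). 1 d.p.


V = 183 / 3.6 = 50.8333 m/s
Braking distance = 50.8333^2 / (2*0.85) = 1520.0163 m
Sighting distance = 50.8333 * 6 = 305.0 m
S = 1520.0163 + 305.0 = 1825.0 m

1825.0


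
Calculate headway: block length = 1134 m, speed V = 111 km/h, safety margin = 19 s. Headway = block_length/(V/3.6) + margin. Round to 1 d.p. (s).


V = 111 / 3.6 = 30.8333 m/s
Block traversal time = 1134 / 30.8333 = 36.7784 s
Headway = 36.7784 + 19
Headway = 55.8 s

55.8


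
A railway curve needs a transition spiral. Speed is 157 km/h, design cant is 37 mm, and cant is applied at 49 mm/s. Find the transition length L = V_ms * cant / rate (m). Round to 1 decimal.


Convert speed: V = 157 / 3.6 = 43.6111 m/s
L = 43.6111 * 37 / 49
L = 1613.6111 / 49
L = 32.9 m

32.9


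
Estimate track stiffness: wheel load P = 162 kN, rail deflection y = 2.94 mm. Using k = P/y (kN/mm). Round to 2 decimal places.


Track stiffness k = P / y
k = 162 / 2.94
k = 55.10 kN/mm

55.10


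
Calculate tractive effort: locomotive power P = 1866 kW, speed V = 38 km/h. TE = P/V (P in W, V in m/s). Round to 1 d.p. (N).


Convert: P = 1866 kW = 1866000 W
V = 38 / 3.6 = 10.5556 m/s
TE = 1866000 / 10.5556
TE = 176778.9 N

176778.9


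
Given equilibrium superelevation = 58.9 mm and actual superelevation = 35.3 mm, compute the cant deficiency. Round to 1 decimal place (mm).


Cant deficiency = equilibrium cant - actual cant
CD = 58.9 - 35.3
CD = 23.6 mm

23.6


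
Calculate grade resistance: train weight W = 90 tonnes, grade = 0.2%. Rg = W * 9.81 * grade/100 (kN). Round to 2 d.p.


Rg = W * 9.81 * grade / 100
Rg = 90 * 9.81 * 0.2 / 100
Rg = 882.9 * 0.002
Rg = 1.77 kN

1.77


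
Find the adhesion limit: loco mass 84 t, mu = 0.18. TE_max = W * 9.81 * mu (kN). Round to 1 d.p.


TE_max = W * g * mu
TE_max = 84 * 9.81 * 0.18
TE_max = 824.04 * 0.18
TE_max = 148.3 kN

148.3


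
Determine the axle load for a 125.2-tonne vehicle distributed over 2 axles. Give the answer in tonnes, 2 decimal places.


Load per axle = total weight / number of axles
Load = 125.2 / 2
Load = 62.60 tonnes

62.60


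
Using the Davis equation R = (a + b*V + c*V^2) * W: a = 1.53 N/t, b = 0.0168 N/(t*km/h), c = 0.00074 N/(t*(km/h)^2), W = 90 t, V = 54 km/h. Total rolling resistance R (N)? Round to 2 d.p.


b*V = 0.0168 * 54 = 0.9072
c*V^2 = 0.00074 * 2916 = 2.15784
R_per_t = 1.53 + 0.9072 + 2.15784 = 4.59504 N/t
R_total = 4.59504 * 90 = 413.55 N

413.55


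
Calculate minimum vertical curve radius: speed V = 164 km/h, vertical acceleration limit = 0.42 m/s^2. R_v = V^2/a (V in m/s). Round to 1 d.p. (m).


Convert speed: V = 164 / 3.6 = 45.5556 m/s
V^2 = 2075.3086 m^2/s^2
R_v = 2075.3086 / 0.42
R_v = 4941.2 m

4941.2


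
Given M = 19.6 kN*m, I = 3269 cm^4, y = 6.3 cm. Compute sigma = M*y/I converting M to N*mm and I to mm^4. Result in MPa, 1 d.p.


Convert units:
M = 19.6 kN*m = 19600000 N*mm
y = 6.3 cm = 63 mm
I = 3269 cm^4 = 32690000 mm^4
sigma = 19600000 * 63 / 32690000
sigma = 37.8 MPa

37.8


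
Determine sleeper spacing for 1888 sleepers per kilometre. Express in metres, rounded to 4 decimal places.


Spacing = 1000 m / number of sleepers
Spacing = 1000 / 1888
Spacing = 0.5297 m

0.5297
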